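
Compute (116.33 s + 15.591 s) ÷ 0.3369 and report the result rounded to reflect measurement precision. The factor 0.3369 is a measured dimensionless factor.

391.6 s

116.33 s + 15.591 s = 131.921 s; the sum is limited to 2 decimal places (5 s.f.).
Carrying full precision, 131.921 ÷ 0.3369 = 391.573167112… s; 0.3369 has 4 s.f., so the result keeps min(5, 4) = 4 s.f.
Rounded to 4 significant figures: 391.6 s.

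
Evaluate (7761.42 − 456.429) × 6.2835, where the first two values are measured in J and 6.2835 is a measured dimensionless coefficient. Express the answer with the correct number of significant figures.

45901 J

7761.42 J − 456.429 J = 7304.991 J; the difference is limited to 2 decimal places (6 s.f.).
Carrying full precision, 7304.991 × 6.2835 = 45900.9109485 J; 6.2835 has 5 s.f., so the result keeps min(6, 5) = 5 s.f.
Rounded to 5 significant figures: 45901 J.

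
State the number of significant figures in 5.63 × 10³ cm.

5.63 × 10³: in scientific notation every digit of the coefficient is significant.

3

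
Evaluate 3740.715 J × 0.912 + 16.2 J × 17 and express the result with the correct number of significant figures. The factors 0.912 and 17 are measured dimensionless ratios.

3.69 × 10^3 J

3740.715 × 0.912 = 3411.53208 → 3.41 × 10^3 J (3 s.f., last digit at the 10^1 place).
16.2 × 17 = 275.4 → 2.8 × 10^2 J (2 s.f., last digit at the 10^1 place).
Sum: 3686.93208 J; keep the coarser place, 10^1.
Result: 3.69 × 10^3 J.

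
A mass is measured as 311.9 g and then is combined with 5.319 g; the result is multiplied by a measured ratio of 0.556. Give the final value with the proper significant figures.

311.9 g + 5.319 g = 317.219 g; the sum is limited to 1 decimal place (4 s.f.).
Carrying full precision, 317.219 × 0.556 = 176.373764 g; 0.556 has 3 s.f., so the result keeps min(4, 3) = 3 s.f.
Rounded to 3 significant figures: 176 g.

176 g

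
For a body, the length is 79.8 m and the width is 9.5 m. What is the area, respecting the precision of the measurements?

7.6 × 10² m²

area = 79.8 m × 9.5 m = 758.1 m².
79.8 has 3 significant figures; 9.5 has 2.
Division/multiplication keeps the fewest: 2 significant figures.
Rounded: 7.6 × 10² m².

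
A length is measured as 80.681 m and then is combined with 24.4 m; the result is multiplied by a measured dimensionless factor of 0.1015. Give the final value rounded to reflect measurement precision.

10.67 m

80.681 m + 24.4 m = 105.081 m; the sum is limited to 1 decimal place (4 s.f.).
Carrying full precision, 105.081 × 0.1015 = 10.6657215 m; 0.1015 has 4 s.f., so the result keeps min(4, 4) = 4 s.f.
Rounded to 4 significant figures: 10.67 m.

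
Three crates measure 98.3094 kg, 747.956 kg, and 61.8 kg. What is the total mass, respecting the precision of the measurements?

908.1 kg

98.3094 kg + 747.956 kg + 61.8 kg = 908.0654 kg.
Addition/subtraction keeps the fewest decimal places: 98.3094 → 4 decimal places, 747.956 → 3 decimal places, 61.8 → 1 decimal place; limit is 1.
Rounded to 1 decimal place: 908.1 kg.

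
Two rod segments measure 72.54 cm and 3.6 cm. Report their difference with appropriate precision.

68.9 cm

72.54 cm − 3.6 cm = 68.94 cm.
Addition/subtraction keeps the fewest decimal places: 72.54 → 2 decimal places, 3.6 → 1 decimal place; limit is 1.
Rounded to 1 decimal place: 68.9 cm.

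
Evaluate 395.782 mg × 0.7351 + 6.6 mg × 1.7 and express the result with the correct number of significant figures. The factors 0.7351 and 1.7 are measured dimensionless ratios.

395.782 × 0.7351 = 290.9393482 → 290.9 mg (4 s.f., last digit at the 10^-1 place).
6.6 × 1.7 = 11.22 → 11 mg (2 s.f., last digit at the 10^0 place).
Sum: 302.1593482 mg; keep the coarser place, 10^0.
Result: 302 mg.

302 mg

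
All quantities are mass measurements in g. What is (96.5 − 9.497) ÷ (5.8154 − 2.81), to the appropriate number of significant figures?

96.5 − 9.497 = 87.003, limited to 1 d.p. → 3 s.f.; 5.8154 − 2.81 = 3.0054, limited to 2 d.p. → 3 s.f.
Carrying full precision, 87.003 ÷ 3.0054 = 28.9488919944…; keep min(3, 3) = 3 s.f.
Rounded to 3 significant figures: 28.9.

28.9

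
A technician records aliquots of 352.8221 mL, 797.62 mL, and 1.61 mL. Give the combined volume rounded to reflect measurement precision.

352.8221 mL + 797.62 mL + 1.61 mL = 1152.0521 mL.
Addition/subtraction keeps the fewest decimal places: 352.8221 → 4 decimal places, 797.62 → 2 decimal places, 1.61 → 2 decimal places; limit is 2.
Rounded to 2 decimal places: 1152.05 mL.

1152.05 mL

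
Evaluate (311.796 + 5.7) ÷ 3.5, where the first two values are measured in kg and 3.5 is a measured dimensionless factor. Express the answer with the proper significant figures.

91 kg

311.796 kg + 5.7 kg = 317.496 kg; the sum is limited to 1 decimal place (4 s.f.).
Carrying full precision, 317.496 ÷ 3.5 = 90.7131428571… kg; 3.5 has 2 s.f., so the result keeps min(4, 2) = 2 s.f.
Rounded to 2 significant figures: 91 kg.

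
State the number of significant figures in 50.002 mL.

50.002: zeros between nonzero digits are significant.

5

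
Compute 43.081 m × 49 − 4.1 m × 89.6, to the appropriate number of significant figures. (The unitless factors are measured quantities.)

1.7 × 10³ m

43.081 × 49 = 2110.969 → 2.1 × 10³ m (2 s.f., last digit at the 10^2 place).
4.1 × 89.6 = 367.36 → 3.7 × 10² m (2 s.f., last digit at the 10^1 place).
Difference: 1743.609 m; keep the coarser place, 10^2.
Result: 1.7 × 10³ m.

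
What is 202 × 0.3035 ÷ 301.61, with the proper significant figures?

0.203

202 × 0.3035 ÷ 301.61 = 0.203265806837…
Multiplication/division keeps the fewest significant figures: 202 → 3 s.f., 0.3035 → 4 s.f., 301.61 → 5 s.f.; limit is 3.
Rounded to 3 significant figures: 0.203.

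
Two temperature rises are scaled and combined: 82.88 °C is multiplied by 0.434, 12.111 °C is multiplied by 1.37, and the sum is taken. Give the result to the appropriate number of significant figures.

82.88 × 0.434 = 35.96992 → 36.0 °C (3 s.f., last digit at the 10^-1 place).
12.111 × 1.37 = 16.59207 → 16.6 °C (3 s.f., last digit at the 10^-1 place).
Sum: 52.56199 °C; keep the coarser place, 10^-1.
Result: 52.6 °C.

52.6 °C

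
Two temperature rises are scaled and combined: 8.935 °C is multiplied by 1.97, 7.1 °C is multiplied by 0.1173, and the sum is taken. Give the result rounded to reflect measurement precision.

8.935 × 1.97 = 17.60195 → 17.6 °C (3 s.f., last digit at the 10^-1 place).
7.1 × 0.1173 = 0.83283 → 0.83 °C (2 s.f., last digit at the 10^-2 place).
Sum: 18.43478 °C; keep the coarser place, 10^-1.
Result: 18.4 °C.

18.4 °C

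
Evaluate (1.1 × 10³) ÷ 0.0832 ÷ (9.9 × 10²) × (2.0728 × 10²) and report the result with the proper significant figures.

2.8 × 10³

(1.1 × 10³) ÷ 0.0832 ÷ (9.9 × 10²) × (2.0728 × 10²) = 2768.16239316…
Multiplication/division keeps the fewest significant figures: 1.1 × 10³ → 2 s.f., 0.0832 → 3 s.f., 9.9 × 10² → 2 s.f., 2.0728 × 10² → 5 s.f.; limit is 2.
Rounded to 2 significant figures: 2.8 × 10³.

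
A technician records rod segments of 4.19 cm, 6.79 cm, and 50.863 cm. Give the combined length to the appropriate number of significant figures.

4.19 cm + 6.79 cm + 50.863 cm = 61.843 cm.
Addition/subtraction keeps the fewest decimal places: 4.19 → 2 decimal places, 6.79 → 2 decimal places, 50.863 → 3 decimal places; limit is 2.
Rounded to 2 decimal places: 61.84 cm.

61.84 cm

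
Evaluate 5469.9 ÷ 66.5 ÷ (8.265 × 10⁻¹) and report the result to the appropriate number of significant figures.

5469.9 ÷ 66.5 ÷ (8.265 × 10⁻¹) = 99.5210348921…
Multiplication/division keeps the fewest significant figures: 5469.9 → 5 s.f., 66.5 → 3 s.f., 8.265 × 10⁻¹ → 4 s.f.; limit is 3.
Rounded to 3 significant figures: 99.5.

99.5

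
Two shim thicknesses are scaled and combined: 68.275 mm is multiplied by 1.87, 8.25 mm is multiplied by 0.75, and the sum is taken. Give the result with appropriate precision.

134 mm

68.275 × 1.87 = 127.67425 → 1.28 × 10^2 mm (3 s.f., last digit at the 10^0 place).
8.25 × 0.75 = 6.1875 → 6.2 mm (2 s.f., last digit at the 10^-1 place).
Sum: 133.86175 mm; keep the coarser place, 10^0.
Result: 134 mm.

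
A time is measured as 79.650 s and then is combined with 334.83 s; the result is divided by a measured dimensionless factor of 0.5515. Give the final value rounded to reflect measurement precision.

751.6 s

79.650 s + 334.83 s = 414.480 s; the sum is limited to 2 decimal places (5 s.f.).
Carrying full precision, 414.480 ÷ 0.5515 = 751.550317316… s; 0.5515 has 4 s.f., so the result keeps min(5, 4) = 4 s.f.
Rounded to 4 significant figures: 751.6 s.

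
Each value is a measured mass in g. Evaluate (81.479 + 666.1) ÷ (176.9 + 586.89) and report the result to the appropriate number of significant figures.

81.479 + 666.1 = 747.579, limited to 1 d.p. → 4 s.f.; 176.9 + 586.89 = 763.79, limited to 1 d.p. → 4 s.f.
Carrying full precision, 747.579 ÷ 763.79 = 0.978775579675…; keep min(4, 4) = 4 s.f.
Rounded to 4 significant figures: 0.9788.

0.9788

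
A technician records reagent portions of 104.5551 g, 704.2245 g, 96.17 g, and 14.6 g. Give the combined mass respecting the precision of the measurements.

919.5 g

104.5551 g + 704.2245 g + 96.17 g + 14.6 g = 919.5496 g.
Addition/subtraction keeps the fewest decimal places: 104.5551 → 4 decimal places, 704.2245 → 4 decimal places, 96.17 → 2 decimal places, 14.6 → 1 decimal place; limit is 1.
Rounded to 1 decimal place: 919.5 g.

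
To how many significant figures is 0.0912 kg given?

0.0912: leading zeros are not significant.

3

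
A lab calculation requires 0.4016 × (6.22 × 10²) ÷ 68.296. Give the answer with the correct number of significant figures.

0.4016 × (6.22 × 10²) ÷ 68.296 = 3.65753777674…
Multiplication/division keeps the fewest significant figures: 0.4016 → 4 s.f., 6.22 × 10² → 3 s.f., 68.296 → 5 s.f.; limit is 3.
Rounded to 3 significant figures: 3.66.

3.66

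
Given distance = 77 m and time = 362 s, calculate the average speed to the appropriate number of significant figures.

0.21 m/s

average speed = 77 m ÷ 362 s = 0.21270718232… m/s.
77 has 2 significant figures; 362 has 3.
Division/multiplication keeps the fewest: 2 significant figures.
Rounded: 0.21 m/s.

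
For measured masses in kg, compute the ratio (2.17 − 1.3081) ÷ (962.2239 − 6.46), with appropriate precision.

9.0 × 10⁻⁴

2.17 − 1.3081 = 0.8619, limited to 2 d.p. → 2 s.f.; 962.2239 − 6.46 = 955.7639, limited to 2 d.p. → 5 s.f.
Carrying full precision, 0.8619 ÷ 955.7639 = 0.000901791750034…; keep min(2, 5) = 2 s.f.
Rounded to 2 significant figures: 9.0 × 10⁻⁴.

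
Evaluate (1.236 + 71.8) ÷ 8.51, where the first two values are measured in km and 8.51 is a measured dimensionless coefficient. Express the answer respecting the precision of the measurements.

1.236 km + 71.8 km = 73.036 km; the sum is limited to 1 decimal place (3 s.f.).
Carrying full precision, 73.036 ÷ 8.51 = 8.58237367803… km; 8.51 has 3 s.f., so the result keeps min(3, 3) = 3 s.f.
Rounded to 3 significant figures: 8.58 km.

8.58 km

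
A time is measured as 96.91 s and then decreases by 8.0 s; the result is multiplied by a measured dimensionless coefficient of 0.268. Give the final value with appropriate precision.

96.91 s − 8.0 s = 88.91 s; the difference is limited to 1 decimal place (3 s.f.).
Carrying full precision, 88.91 × 0.268 = 23.82788 s; 0.268 has 3 s.f., so the result keeps min(3, 3) = 3 s.f.
Rounded to 3 significant figures: 23.8 s.

23.8 s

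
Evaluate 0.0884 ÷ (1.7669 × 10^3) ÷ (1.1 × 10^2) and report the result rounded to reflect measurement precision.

0.0884 ÷ (1.7669 × 10^3) ÷ (1.1 × 10^2) = 4.54828436038 × 10^-7…
Multiplication/division keeps the fewest significant figures: 0.0884 → 3 s.f., 1.7669 × 10^3 → 5 s.f., 1.1 × 10^2 → 2 s.f.; limit is 2.
Rounded to 2 significant figures: 4.5 × 10^-7.

4.5 × 10^-7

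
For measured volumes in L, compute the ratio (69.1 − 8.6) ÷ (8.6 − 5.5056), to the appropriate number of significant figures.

69.1 − 8.6 = 60.5, limited to 1 d.p. → 3 s.f.; 8.6 − 5.5056 = 3.0944, limited to 1 d.p. → 2 s.f.
Carrying full precision, 60.5 ÷ 3.0944 = 19.5514477766…; keep min(3, 2) = 2 s.f.
Rounded to 2 significant figures: 2.0 × 10^1.

2.0 × 10^1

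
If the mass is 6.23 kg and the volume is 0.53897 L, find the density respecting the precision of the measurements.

density = 6.23 kg ÷ 0.53897 L = 11.5590849212… kg/L.
6.23 has 3 significant figures; 0.53897 has 5.
Division/multiplication keeps the fewest: 3 significant figures.
Rounded: 11.6 kg/L.

11.6 kg/L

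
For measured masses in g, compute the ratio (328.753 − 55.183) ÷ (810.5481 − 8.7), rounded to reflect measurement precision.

328.753 − 55.183 = 273.570, limited to 3 d.p. → 6 s.f.; 810.5481 − 8.7 = 801.8481, limited to 1 d.p. → 4 s.f.
Carrying full precision, 273.570 ÷ 801.8481 = 0.341174344617…; keep min(6, 4) = 4 s.f.
Rounded to 4 significant figures: 3.412 × 10^-1.

3.412 × 10^-1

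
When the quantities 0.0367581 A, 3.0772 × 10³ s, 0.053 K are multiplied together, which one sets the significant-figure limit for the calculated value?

0.0367581 A → 6 s.f.; 3.0772 × 10³ s → 5 s.f.; 0.053 K → 2 s.f.
The fewest is 2 significant figures, from 0.053 K.

0.053 K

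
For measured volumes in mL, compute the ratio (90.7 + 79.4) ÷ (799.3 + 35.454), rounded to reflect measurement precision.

0.2038

90.7 + 79.4 = 170.1, limited to 1 d.p. → 4 s.f.; 799.3 + 35.454 = 834.754, limited to 1 d.p. → 4 s.f.
Carrying full precision, 170.1 ÷ 834.754 = 0.203772608457…; keep min(4, 4) = 4 s.f.
Rounded to 4 significant figures: 0.2038.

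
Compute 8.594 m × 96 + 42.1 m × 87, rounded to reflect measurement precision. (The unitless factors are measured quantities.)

4.5 × 10^3 m

8.594 × 96 = 825.024 → 8.3 × 10^2 m (2 s.f., last digit at the 10^1 place).
42.1 × 87 = 3662.7 → 3.7 × 10^3 m (2 s.f., last digit at the 10^2 place).
Sum: 4487.724 m; keep the coarser place, 10^2.
Result: 4.5 × 10^3 m.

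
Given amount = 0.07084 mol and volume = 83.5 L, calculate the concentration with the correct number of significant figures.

8.48 × 10⁻⁴ mol/L

concentration = 0.07084 mol ÷ 83.5 L = 0.000848383233533… mol/L.
0.07084 has 4 significant figures; 83.5 has 3.
Division/multiplication keeps the fewest: 3 significant figures.
Rounded: 8.48 × 10⁻⁴ mol/L.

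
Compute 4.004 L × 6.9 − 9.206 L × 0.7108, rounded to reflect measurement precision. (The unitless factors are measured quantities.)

21 L

4.004 × 6.9 = 27.6276 → 28 L (2 s.f., last digit at the 10^0 place).
9.206 × 0.7108 = 6.5436248 → 6.544 L (4 s.f., last digit at the 10^-3 place).
Difference: 21.0839752 L; keep the coarser place, 10^0.
Result: 21 L.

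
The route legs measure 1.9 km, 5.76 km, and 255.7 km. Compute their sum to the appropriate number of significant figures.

1.9 km + 5.76 km + 255.7 km = 263.36 km.
Addition/subtraction keeps the fewest decimal places: 1.9 → 1 decimal place, 5.76 → 2 decimal places, 255.7 → 1 decimal place; limit is 1.
Rounded to 1 decimal place: 263.4 km.

263.4 km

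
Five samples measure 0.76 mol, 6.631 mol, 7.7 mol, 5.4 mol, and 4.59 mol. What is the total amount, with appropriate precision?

25.1 mol

0.76 mol + 6.631 mol + 7.7 mol + 5.4 mol + 4.59 mol = 25.081 mol.
Addition/subtraction keeps the fewest decimal places: 0.76 → 2 decimal places, 6.631 → 3 decimal places, 7.7 → 1 decimal place, 5.4 → 1 decimal place, 4.59 → 2 decimal places; limit is 1.
Rounded to 1 decimal place: 25.1 mol.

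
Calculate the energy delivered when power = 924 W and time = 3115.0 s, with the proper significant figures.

energy delivered = 924 W × 3115.0 s = 2878260 J.
924 has 3 significant figures; 3115.0 has 5.
Division/multiplication keeps the fewest: 3 significant figures.
Rounded: 2.88 × 10⁶ J.

2.88 × 10⁶ J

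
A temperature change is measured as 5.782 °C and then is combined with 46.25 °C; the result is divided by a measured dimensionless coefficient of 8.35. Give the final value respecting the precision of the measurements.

6.23 °C

5.782 °C + 46.25 °C = 52.032 °C; the sum is limited to 2 decimal places (4 s.f.).
Carrying full precision, 52.032 ÷ 8.35 = 6.23137724551… °C; 8.35 has 3 s.f., so the result keeps min(4, 3) = 3 s.f.
Rounded to 3 significant figures: 6.23 °C.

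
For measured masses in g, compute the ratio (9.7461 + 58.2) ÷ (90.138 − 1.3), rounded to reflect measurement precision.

9.7461 + 58.2 = 67.9461, limited to 1 d.p. → 3 s.f.; 90.138 − 1.3 = 88.838, limited to 1 d.p. → 3 s.f.
Carrying full precision, 67.9461 ÷ 88.838 = 0.764831491029…; keep min(3, 3) = 3 s.f.
Rounded to 3 significant figures: 0.765.

0.765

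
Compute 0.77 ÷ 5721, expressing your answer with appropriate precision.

1.3 × 10^-4

0.77 ÷ 5721 = 0.000134591854571…
Multiplication/division keeps the fewest significant figures: 0.77 → 2 s.f., 5721 → 4 s.f.; limit is 2.
Rounded to 2 significant figures: 1.3 × 10^-4.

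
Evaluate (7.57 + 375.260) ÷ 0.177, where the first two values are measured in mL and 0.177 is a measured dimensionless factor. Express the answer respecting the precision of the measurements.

7.57 mL + 375.260 mL = 382.830 mL; the sum is limited to 2 decimal places (5 s.f.).
Carrying full precision, 382.830 ÷ 0.177 = 2162.88135593… mL; 0.177 has 3 s.f., so the result keeps min(5, 3) = 3 s.f.
Rounded to 3 significant figures: 2.16 × 10³ mL.

2.16 × 10³ mL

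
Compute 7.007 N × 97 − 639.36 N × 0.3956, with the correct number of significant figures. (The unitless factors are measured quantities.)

7.007 × 97 = 679.679 → 6.8 × 10^2 N (2 s.f., last digit at the 10^1 place).
639.36 × 0.3956 = 252.930816 → 252.9 N (4 s.f., last digit at the 10^-1 place).
Difference: 426.748184 N; keep the coarser place, 10^1.
Result: 4.3 × 10^2 N.

4.3 × 10^2 N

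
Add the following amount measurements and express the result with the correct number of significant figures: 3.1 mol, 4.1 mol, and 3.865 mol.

11.1 mol

3.1 mol + 4.1 mol + 3.865 mol = 11.065 mol.
Addition/subtraction keeps the fewest decimal places: 3.1 → 1 decimal place, 4.1 → 1 decimal place, 3.865 → 3 decimal places; limit is 1.
Rounded to 1 decimal place: 11.1 mol.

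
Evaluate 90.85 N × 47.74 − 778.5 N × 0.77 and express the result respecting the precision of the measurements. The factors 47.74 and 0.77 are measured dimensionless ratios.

90.85 × 47.74 = 4337.179 → 4337 N (4 s.f., last digit at the 10^0 place).
778.5 × 0.77 = 599.445 → 6.0 × 10^2 N (2 s.f., last digit at the 10^1 place).
Difference: 3737.734 N; keep the coarser place, 10^1.
Result: 3.74 × 10^3 N.

3.74 × 10^3 N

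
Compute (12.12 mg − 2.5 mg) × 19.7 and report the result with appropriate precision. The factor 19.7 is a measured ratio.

1.9 × 10^2 mg

12.12 mg − 2.5 mg = 9.62 mg; the difference is limited to 1 decimal place (2 s.f.).
Carrying full precision, 9.62 × 19.7 = 189.514 mg; 19.7 has 3 s.f., so the result keeps min(2, 3) = 2 s.f.
Rounded to 2 significant figures: 1.9 × 10^2 mg.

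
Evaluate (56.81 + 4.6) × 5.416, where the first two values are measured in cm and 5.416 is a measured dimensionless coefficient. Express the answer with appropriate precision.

3.33 × 10² cm

56.81 cm + 4.6 cm = 61.41 cm; the sum is limited to 1 decimal place (3 s.f.).
Carrying full precision, 61.41 × 5.416 = 332.59656 cm; 5.416 has 4 s.f., so the result keeps min(3, 4) = 3 s.f.
Rounded to 3 significant figures: 3.33 × 10² cm.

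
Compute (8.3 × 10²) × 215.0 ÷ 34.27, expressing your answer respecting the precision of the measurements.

5.2 × 10³

(8.3 × 10²) × 215.0 ÷ 34.27 = 5207.17829005…
Multiplication/division keeps the fewest significant figures: 8.3 × 10² → 2 s.f., 215.0 → 4 s.f., 34.27 → 4 s.f.; limit is 2.
Rounded to 2 significant figures: 5.2 × 10³.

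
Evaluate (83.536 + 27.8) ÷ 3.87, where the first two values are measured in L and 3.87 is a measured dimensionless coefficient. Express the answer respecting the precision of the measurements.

28.8 L

83.536 L + 27.8 L = 111.336 L; the sum is limited to 1 decimal place (4 s.f.).
Carrying full precision, 111.336 ÷ 3.87 = 28.7689922481… L; 3.87 has 3 s.f., so the result keeps min(4, 3) = 3 s.f.
Rounded to 3 significant figures: 28.8 L.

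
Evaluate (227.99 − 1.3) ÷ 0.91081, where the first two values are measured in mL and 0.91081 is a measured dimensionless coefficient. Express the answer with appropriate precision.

248.9 mL

227.99 mL − 1.3 mL = 226.69 mL; the difference is limited to 1 decimal place (4 s.f.).
Carrying full precision, 226.69 ÷ 0.91081 = 248.888352126… mL; 0.91081 has 5 s.f., so the result keeps min(4, 5) = 4 s.f.
Rounded to 4 significant figures: 248.9 mL.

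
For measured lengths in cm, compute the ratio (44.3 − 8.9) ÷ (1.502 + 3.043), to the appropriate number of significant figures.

44.3 − 8.9 = 35.4, limited to 1 d.p. → 3 s.f.; 1.502 + 3.043 = 4.545, limited to 3 d.p. → 4 s.f.
Carrying full precision, 35.4 ÷ 4.545 = 7.78877887789…; keep min(3, 4) = 3 s.f.
Rounded to 3 significant figures: 7.79.

7.79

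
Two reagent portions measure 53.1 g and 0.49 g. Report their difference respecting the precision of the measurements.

52.6 g

53.1 g − 0.49 g = 52.61 g.
Addition/subtraction keeps the fewest decimal places: 53.1 → 1 decimal place, 0.49 → 2 decimal places; limit is 1.
Rounded to 1 decimal place: 52.6 g.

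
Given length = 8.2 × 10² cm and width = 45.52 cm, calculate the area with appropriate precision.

area = 8.2 × 10² cm × 45.52 cm = 37326.4 cm².
8.2 × 10² has 2 significant figures; 45.52 has 4.
Division/multiplication keeps the fewest: 2 significant figures.
Rounded: 3.7 × 10⁴ cm².

3.7 × 10⁴ cm²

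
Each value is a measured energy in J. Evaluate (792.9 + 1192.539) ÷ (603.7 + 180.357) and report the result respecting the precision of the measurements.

2.532

792.9 + 1192.539 = 1985.439, limited to 1 d.p. → 5 s.f.; 603.7 + 180.357 = 784.057, limited to 1 d.p. → 4 s.f.
Carrying full precision, 1985.439 ÷ 784.057 = 2.53226359818…; keep min(5, 4) = 4 s.f.
Rounded to 4 significant figures: 2.532.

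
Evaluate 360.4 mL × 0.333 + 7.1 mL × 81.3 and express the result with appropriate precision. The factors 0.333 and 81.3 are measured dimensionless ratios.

360.4 × 0.333 = 120.0132 → 120. mL (3 s.f., last digit at the 10^0 place).
7.1 × 81.3 = 577.23 → 5.8 × 10² mL (2 s.f., last digit at the 10^1 place).
Sum: 697.2432 mL; keep the coarser place, 10^1.
Result: 7.0 × 10² mL.

7.0 × 10² mL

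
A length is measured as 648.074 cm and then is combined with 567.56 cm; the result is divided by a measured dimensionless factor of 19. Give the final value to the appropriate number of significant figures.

648.074 cm + 567.56 cm = 1215.634 cm; the sum is limited to 2 decimal places (6 s.f.).
Carrying full precision, 1215.634 ÷ 19 = 63.9807368421… cm; 19 has 2 s.f., so the result keeps min(6, 2) = 2 s.f.
Rounded to 2 significant figures: 64 cm.

64 cm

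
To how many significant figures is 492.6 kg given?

4

492.6: every digit is nonzero and significant.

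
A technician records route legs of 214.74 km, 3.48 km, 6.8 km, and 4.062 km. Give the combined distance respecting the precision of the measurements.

2.291 × 10^2 km

214.74 km + 3.48 km + 6.8 km + 4.062 km = 229.082 km.
Addition/subtraction keeps the fewest decimal places: 214.74 → 2 decimal places, 3.48 → 2 decimal places, 6.8 → 1 decimal place, 4.062 → 3 decimal places; limit is 1.
Rounded to 1 decimal place: 2.291 × 10^2 km.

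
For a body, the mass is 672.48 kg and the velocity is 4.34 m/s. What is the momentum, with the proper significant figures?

momentum = 672.48 kg × 4.34 m/s = 2918.5632 kg·m/s.
672.48 has 5 significant figures; 4.34 has 3.
Division/multiplication keeps the fewest: 3 significant figures.
Rounded: 2.92 × 10³ kg·m/s.

2.92 × 10³ kg·m/s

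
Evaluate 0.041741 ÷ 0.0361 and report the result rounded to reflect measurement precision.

0.041741 ÷ 0.0361 = 1.15626038781…
Multiplication/division keeps the fewest significant figures: 0.041741 → 5 s.f., 0.0361 → 3 s.f.; limit is 3.
Rounded to 3 significant figures: 1.16.

1.16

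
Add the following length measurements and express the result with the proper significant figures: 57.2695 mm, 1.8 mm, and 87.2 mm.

146.3 mm

57.2695 mm + 1.8 mm + 87.2 mm = 146.2695 mm.
Addition/subtraction keeps the fewest decimal places: 57.2695 → 4 decimal places, 1.8 → 1 decimal place, 87.2 → 1 decimal place; limit is 1.
Rounded to 1 decimal place: 146.3 mm.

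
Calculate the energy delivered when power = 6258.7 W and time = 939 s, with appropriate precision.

5.88 × 10⁶ J

energy delivered = 6258.7 W × 939 s = 5876919.3 J.
6258.7 has 5 significant figures; 939 has 3.
Division/multiplication keeps the fewest: 3 significant figures.
Rounded: 5.88 × 10⁶ J.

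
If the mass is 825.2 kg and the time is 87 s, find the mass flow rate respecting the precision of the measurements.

9.5 kg/s

mass flow rate = 825.2 kg ÷ 87 s = 9.48505747126… kg/s.
825.2 has 4 significant figures; 87 has 2.
Division/multiplication keeps the fewest: 2 significant figures.
Rounded: 9.5 kg/s.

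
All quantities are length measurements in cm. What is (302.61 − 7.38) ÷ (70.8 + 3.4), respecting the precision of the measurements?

302.61 − 7.38 = 295.23, limited to 2 d.p. → 5 s.f.; 70.8 + 3.4 = 74.2, limited to 1 d.p. → 3 s.f.
Carrying full precision, 295.23 ÷ 74.2 = 3.97884097035…; keep min(5, 3) = 3 s.f.
Rounded to 3 significant figures: 3.98.

3.98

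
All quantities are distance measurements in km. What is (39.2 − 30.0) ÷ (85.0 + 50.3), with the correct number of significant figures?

0.068

39.2 − 30.0 = 9.2, limited to 1 d.p. → 2 s.f.; 85.0 + 50.3 = 135.3, limited to 1 d.p. → 4 s.f.
Carrying full precision, 9.2 ÷ 135.3 = 0.0679970436068…; keep min(2, 4) = 2 s.f.
Rounded to 2 significant figures: 0.068.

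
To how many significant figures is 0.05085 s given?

4

0.05085: leading zeros are not significant; zeros between nonzero digits are significant.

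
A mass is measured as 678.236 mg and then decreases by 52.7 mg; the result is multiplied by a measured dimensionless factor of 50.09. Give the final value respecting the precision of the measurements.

678.236 mg − 52.7 mg = 625.536 mg; the difference is limited to 1 decimal place (4 s.f.).
Carrying full precision, 625.536 × 50.09 = 31333.09824 mg; 50.09 has 4 s.f., so the result keeps min(4, 4) = 4 s.f.
Rounded to 4 significant figures: 3.133 × 10⁴ mg.

3.133 × 10⁴ mg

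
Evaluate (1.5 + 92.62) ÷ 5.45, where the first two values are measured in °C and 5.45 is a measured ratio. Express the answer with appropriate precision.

1.5 °C + 92.62 °C = 94.12 °C; the sum is limited to 1 decimal place (3 s.f.).
Carrying full precision, 94.12 ÷ 5.45 = 17.2697247706… °C; 5.45 has 3 s.f., so the result keeps min(3, 3) = 3 s.f.
Rounded to 3 significant figures: 17.3 °C.

17.3 °C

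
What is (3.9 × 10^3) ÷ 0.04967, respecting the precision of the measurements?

(3.9 × 10^3) ÷ 0.04967 = 78518.2202537…
Multiplication/division keeps the fewest significant figures: 3.9 × 10^3 → 2 s.f., 0.04967 → 4 s.f.; limit is 2.
Rounded to 2 significant figures: 7.9 × 10^4.

7.9 × 10^4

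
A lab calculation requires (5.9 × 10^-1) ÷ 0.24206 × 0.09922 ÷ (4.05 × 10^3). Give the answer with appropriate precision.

(5.9 × 10^-1) ÷ 0.24206 × 0.09922 ÷ (4.05 × 10^3) = 0.0000597135900394…
Multiplication/division keeps the fewest significant figures: 5.9 × 10^-1 → 2 s.f., 0.24206 → 5 s.f., 0.09922 → 4 s.f., 4.05 × 10^3 → 3 s.f.; limit is 2.
Rounded to 2 significant figures: 6.0 × 10^-5.

6.0 × 10^-5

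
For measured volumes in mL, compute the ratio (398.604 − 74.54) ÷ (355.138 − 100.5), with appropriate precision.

1.273

398.604 − 74.54 = 324.064, limited to 2 d.p. → 5 s.f.; 355.138 − 100.5 = 254.638, limited to 1 d.p. → 4 s.f.
Carrying full precision, 324.064 ÷ 254.638 = 1.27264587375…; keep min(5, 4) = 4 s.f.
Rounded to 4 significant figures: 1.273.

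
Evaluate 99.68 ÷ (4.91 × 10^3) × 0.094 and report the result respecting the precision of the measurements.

0.0019

99.68 ÷ (4.91 × 10^3) × 0.094 = 0.00190833401222…
Multiplication/division keeps the fewest significant figures: 99.68 → 4 s.f., 4.91 × 10^3 → 3 s.f., 0.094 → 2 s.f.; limit is 2.
Rounded to 2 significant figures: 0.0019.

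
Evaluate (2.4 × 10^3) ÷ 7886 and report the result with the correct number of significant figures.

0.30

(2.4 × 10^3) ÷ 7886 = 0.304336799391…
Multiplication/division keeps the fewest significant figures: 2.4 × 10^3 → 2 s.f., 7886 → 4 s.f.; limit is 2.
Rounded to 2 significant figures: 0.30.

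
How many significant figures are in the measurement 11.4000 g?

11.4000: trailing zeros after a decimal point are significant.

6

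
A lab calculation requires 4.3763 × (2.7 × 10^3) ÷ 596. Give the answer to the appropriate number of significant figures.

4.3763 × (2.7 × 10^3) ÷ 596 = 19.8255201342…
Multiplication/division keeps the fewest significant figures: 4.3763 → 5 s.f., 2.7 × 10^3 → 2 s.f., 596 → 3 s.f.; limit is 2.
Rounded to 2 significant figures: 20.

20.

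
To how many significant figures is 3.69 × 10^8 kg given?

3

3.69 × 10^8: in scientific notation every digit of the coefficient is significant.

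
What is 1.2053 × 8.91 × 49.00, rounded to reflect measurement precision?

526

1.2053 × 8.91 × 49.00 = 526.221927
Multiplication/division keeps the fewest significant figures: 1.2053 → 5 s.f., 8.91 → 3 s.f., 49.00 → 4 s.f.; limit is 3.
Rounded to 3 significant figures: 526.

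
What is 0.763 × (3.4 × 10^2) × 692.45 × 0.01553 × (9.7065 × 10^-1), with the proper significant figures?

2.7 × 10^3

0.763 × (3.4 × 10^2) × 692.45 × 0.01553 × (9.7065 × 10^-1) = 2707.85864213…
Multiplication/division keeps the fewest significant figures: 0.763 → 3 s.f., 3.4 × 10^2 → 2 s.f., 692.45 → 5 s.f., 0.01553 → 4 s.f., 9.7065 × 10^-1 → 5 s.f.; limit is 2.
Rounded to 2 significant figures: 2.7 × 10^3.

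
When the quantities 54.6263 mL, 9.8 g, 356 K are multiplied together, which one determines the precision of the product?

54.6263 mL → 6 s.f.; 9.8 g → 2 s.f.; 356 K → 3 s.f.
The fewest is 2 significant figures, from 9.8 g.

9.8 g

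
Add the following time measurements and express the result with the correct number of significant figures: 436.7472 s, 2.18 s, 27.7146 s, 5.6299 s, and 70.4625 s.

436.7472 s + 2.18 s + 27.7146 s + 5.6299 s + 70.4625 s = 542.7342 s.
Addition/subtraction keeps the fewest decimal places: 436.7472 → 4 decimal places, 2.18 → 2 decimal places, 27.7146 → 4 decimal places, 5.6299 → 4 decimal places, 70.4625 → 4 decimal places; limit is 2.
Rounded to 2 decimal places: 542.73 s.

542.73 s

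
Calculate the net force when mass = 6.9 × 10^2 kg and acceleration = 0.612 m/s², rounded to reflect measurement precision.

4.2 × 10^2 N

net force = 6.9 × 10^2 kg × 0.612 m/s² = 422.28 N.
6.9 × 10^2 has 2 significant figures; 0.612 has 3.
Division/multiplication keeps the fewest: 2 significant figures.
Rounded: 4.2 × 10^2 N.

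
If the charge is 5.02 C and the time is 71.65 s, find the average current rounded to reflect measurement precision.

0.0701 A

average current = 5.02 C ÷ 71.65 s = 0.0700628053036… A.
5.02 has 3 significant figures; 71.65 has 4.
Division/multiplication keeps the fewest: 3 significant figures.
Rounded: 0.0701 A.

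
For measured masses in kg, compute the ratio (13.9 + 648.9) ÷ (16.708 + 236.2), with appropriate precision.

13.9 + 648.9 = 662.8, limited to 1 d.p. → 4 s.f.; 16.708 + 236.2 = 252.908, limited to 1 d.p. → 4 s.f.
Carrying full precision, 662.8 ÷ 252.908 = 2.62071583343…; keep min(4, 4) = 4 s.f.
Rounded to 4 significant figures: 2.621.

2.621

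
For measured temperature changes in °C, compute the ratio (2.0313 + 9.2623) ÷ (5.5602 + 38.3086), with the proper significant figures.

2.0313 + 9.2623 = 11.2936, limited to 4 d.p. → 6 s.f.; 5.5602 + 38.3086 = 43.8688, limited to 4 d.p. → 6 s.f.
Carrying full precision, 11.2936 ÷ 43.8688 = 0.257440367642…; keep min(6, 6) = 6 s.f.
Rounded to 6 significant figures: 0.257440.

0.257440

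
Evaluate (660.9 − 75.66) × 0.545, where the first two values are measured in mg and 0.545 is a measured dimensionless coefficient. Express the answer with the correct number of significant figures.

660.9 mg − 75.66 mg = 585.24 mg; the difference is limited to 1 decimal place (4 s.f.).
Carrying full precision, 585.24 × 0.545 = 318.9558 mg; 0.545 has 3 s.f., so the result keeps min(4, 3) = 3 s.f.
Rounded to 3 significant figures: 319 mg.

319 mg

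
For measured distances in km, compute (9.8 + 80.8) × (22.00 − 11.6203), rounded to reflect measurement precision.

9.40 × 10² km²

9.8 + 80.8 = 90.6, limited to 1 d.p. → 3 s.f.; 22.00 − 11.6203 = 10.3797, limited to 2 d.p. → 4 s.f.
Carrying full precision, 90.6 × 10.3797 = 940.40082; keep min(3, 4) = 3 s.f.
Rounded to 3 significant figures: 9.40 × 10² km².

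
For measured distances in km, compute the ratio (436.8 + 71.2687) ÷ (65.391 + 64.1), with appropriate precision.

436.8 + 71.2687 = 508.0687, limited to 1 d.p. → 4 s.f.; 65.391 + 64.1 = 129.491, limited to 1 d.p. → 4 s.f.
Carrying full precision, 508.0687 ÷ 129.491 = 3.92358310616…; keep min(4, 4) = 4 s.f.
Rounded to 4 significant figures: 3.924.

3.924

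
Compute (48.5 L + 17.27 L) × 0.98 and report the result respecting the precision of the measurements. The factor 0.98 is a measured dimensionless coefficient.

48.5 L + 17.27 L = 65.77 L; the sum is limited to 1 decimal place (3 s.f.).
Carrying full precision, 65.77 × 0.98 = 64.4546 L; 0.98 has 2 s.f., so the result keeps min(3, 2) = 2 s.f.
Rounded to 2 significant figures: 64 L.

64 L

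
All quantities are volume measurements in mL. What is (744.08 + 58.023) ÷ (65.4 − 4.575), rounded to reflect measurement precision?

744.08 + 58.023 = 802.103, limited to 2 d.p. → 5 s.f.; 65.4 − 4.575 = 60.825, limited to 1 d.p. → 3 s.f.
Carrying full precision, 802.103 ÷ 60.825 = 13.1870612413…; keep min(5, 3) = 3 s.f.
Rounded to 3 significant figures: 13.2.

13.2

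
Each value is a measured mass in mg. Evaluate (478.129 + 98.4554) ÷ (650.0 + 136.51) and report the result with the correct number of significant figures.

0.7331

478.129 + 98.4554 = 576.5844, limited to 3 d.p. → 6 s.f.; 650.0 + 136.51 = 786.51, limited to 1 d.p. → 4 s.f.
Carrying full precision, 576.5844 ÷ 786.51 = 0.733092268375…; keep min(6, 4) = 4 s.f.
Rounded to 4 significant figures: 0.7331.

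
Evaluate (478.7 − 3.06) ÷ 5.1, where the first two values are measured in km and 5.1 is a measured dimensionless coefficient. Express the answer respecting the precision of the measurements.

93 km

478.7 km − 3.06 km = 475.64 km; the difference is limited to 1 decimal place (4 s.f.).
Carrying full precision, 475.64 ÷ 5.1 = 93.262745098… km; 5.1 has 2 s.f., so the result keeps min(4, 2) = 2 s.f.
Rounded to 2 significant figures: 93 km.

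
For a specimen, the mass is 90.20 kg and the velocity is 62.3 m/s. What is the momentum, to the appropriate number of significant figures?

5.62 × 10^3 kg·m/s

momentum = 90.20 kg × 62.3 m/s = 5619.46 kg·m/s.
90.20 has 4 significant figures; 62.3 has 3.
Division/multiplication keeps the fewest: 3 significant figures.
Rounded: 5.62 × 10^3 kg·m/s.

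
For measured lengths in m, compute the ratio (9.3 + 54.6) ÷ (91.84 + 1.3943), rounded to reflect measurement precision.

0.685

9.3 + 54.6 = 63.9, limited to 1 d.p. → 3 s.f.; 91.84 + 1.3943 = 93.2343, limited to 2 d.p. → 4 s.f.
Carrying full precision, 63.9 ÷ 93.2343 = 0.685370083757…; keep min(3, 4) = 3 s.f.
Rounded to 3 significant figures: 0.685.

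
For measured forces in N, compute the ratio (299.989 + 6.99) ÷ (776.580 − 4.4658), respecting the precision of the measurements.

0.39758

299.989 + 6.99 = 306.979, limited to 2 d.p. → 5 s.f.; 776.580 − 4.4658 = 772.1142, limited to 3 d.p. → 6 s.f.
Carrying full precision, 306.979 ÷ 772.1142 = 0.397582378358…; keep min(5, 6) = 5 s.f.
Rounded to 5 significant figures: 0.39758.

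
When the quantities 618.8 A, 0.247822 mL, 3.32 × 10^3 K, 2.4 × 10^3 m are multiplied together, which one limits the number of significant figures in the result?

2.4 × 10^3 m

618.8 A → 4 s.f.; 0.247822 mL → 6 s.f.; 3.32 × 10^3 K → 3 s.f.; 2.4 × 10^3 m → 2 s.f.
The fewest is 2 significant figures, from 2.4 × 10^3 m.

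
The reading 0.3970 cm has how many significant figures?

0.3970: leading zeros are not significant; trailing zeros after a decimal point are significant.

4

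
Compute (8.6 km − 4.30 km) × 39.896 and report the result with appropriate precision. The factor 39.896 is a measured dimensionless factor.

1.7 × 10^2 km

8.6 km − 4.30 km = 4.30 km; the difference is limited to 1 decimal place (2 s.f.).
Carrying full precision, 4.30 × 39.896 = 171.5528 km; 39.896 has 5 s.f., so the result keeps min(2, 5) = 2 s.f.
Rounded to 2 significant figures: 1.7 × 10^2 km.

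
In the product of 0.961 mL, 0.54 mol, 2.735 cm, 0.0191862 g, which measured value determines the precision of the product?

0.961 mL → 3 s.f.; 0.54 mol → 2 s.f.; 2.735 cm → 4 s.f.; 0.0191862 g → 6 s.f.
The fewest is 2 significant figures, from 0.54 mol.

0.54 mol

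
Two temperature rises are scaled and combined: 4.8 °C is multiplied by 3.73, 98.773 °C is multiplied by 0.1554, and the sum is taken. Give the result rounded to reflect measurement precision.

33 °C

4.8 × 3.73 = 17.904 → 18 °C (2 s.f., last digit at the 10^0 place).
98.773 × 0.1554 = 15.3493242 → 15.35 °C (4 s.f., last digit at the 10^-2 place).
Sum: 33.2533242 °C; keep the coarser place, 10^0.
Result: 33 °C.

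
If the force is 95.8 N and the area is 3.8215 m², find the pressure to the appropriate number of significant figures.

25.1 Pa

pressure = 95.8 N ÷ 3.8215 m² = 25.0686903049… Pa.
95.8 has 3 significant figures; 3.8215 has 5.
Division/multiplication keeps the fewest: 3 significant figures.
Rounded: 25.1 Pa.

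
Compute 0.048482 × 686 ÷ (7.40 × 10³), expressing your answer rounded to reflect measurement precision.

0.00449

0.048482 × 686 ÷ (7.40 × 10³) = 0.00449441243243…
Multiplication/division keeps the fewest significant figures: 0.048482 → 5 s.f., 686 → 3 s.f., 7.40 × 10³ → 3 s.f.; limit is 3.
Rounded to 3 significant figures: 0.00449.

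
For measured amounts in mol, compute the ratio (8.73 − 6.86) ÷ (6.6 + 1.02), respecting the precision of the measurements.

0.25

8.73 − 6.86 = 1.87, limited to 2 d.p. → 3 s.f.; 6.6 + 1.02 = 7.62, limited to 1 d.p. → 2 s.f.
Carrying full precision, 1.87 ÷ 7.62 = 0.245406824147…; keep min(3, 2) = 2 s.f.
Rounded to 2 significant figures: 0.25.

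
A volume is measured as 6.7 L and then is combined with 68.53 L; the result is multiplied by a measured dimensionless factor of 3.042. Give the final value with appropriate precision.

229 L

6.7 L + 68.53 L = 75.23 L; the sum is limited to 1 decimal place (3 s.f.).
Carrying full precision, 75.23 × 3.042 = 228.84966 L; 3.042 has 4 s.f., so the result keeps min(3, 4) = 3 s.f.
Rounded to 3 significant figures: 229 L.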